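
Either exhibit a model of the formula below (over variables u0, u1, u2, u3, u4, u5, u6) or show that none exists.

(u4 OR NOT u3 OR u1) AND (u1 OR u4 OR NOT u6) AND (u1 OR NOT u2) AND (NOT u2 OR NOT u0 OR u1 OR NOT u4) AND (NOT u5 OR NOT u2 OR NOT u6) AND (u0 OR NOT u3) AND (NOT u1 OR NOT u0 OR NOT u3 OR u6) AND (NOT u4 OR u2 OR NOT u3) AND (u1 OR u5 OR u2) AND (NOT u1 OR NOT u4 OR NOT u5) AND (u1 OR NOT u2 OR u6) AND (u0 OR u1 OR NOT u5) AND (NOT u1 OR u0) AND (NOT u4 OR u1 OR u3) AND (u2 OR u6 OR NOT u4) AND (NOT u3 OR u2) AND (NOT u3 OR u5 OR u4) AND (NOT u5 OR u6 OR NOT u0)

u0 ↦ true,  u1 ↦ true,  u2 ↦ false,  u3 ↦ false,  u4 ↦ false,  u5 ↦ false,  u6 ↦ false

Suppose u1 = true.
Unit clause (u0) forces u0 = true.
Suppose u3 = false.
Suppose u4 = false.
Suppose u5 = false.
Every clause is now satisfied; u2, u6 are unconstrained.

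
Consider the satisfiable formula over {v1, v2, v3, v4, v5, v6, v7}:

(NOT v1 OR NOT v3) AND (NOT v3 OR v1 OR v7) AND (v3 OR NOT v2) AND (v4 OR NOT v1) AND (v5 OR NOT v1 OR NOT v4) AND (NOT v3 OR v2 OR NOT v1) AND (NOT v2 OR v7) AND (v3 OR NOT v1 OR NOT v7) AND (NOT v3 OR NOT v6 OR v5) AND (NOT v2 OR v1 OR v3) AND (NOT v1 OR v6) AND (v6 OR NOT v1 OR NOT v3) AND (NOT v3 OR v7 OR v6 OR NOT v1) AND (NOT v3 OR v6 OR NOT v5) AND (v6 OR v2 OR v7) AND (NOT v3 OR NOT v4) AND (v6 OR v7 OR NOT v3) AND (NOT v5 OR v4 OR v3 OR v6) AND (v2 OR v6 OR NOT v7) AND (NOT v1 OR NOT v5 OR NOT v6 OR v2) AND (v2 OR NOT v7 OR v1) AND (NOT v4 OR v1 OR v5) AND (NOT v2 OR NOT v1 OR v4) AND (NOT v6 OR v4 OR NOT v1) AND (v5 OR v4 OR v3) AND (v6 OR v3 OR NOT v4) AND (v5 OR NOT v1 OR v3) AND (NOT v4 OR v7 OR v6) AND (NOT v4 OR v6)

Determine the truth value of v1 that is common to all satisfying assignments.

Suppose v1 = true.
The clause (NOT v3) is unit, so v3 = false.
The clause (NOT v2) is unit, so v2 = false.
The clause (v4) is unit, so v4 = true.
The clause (v5) is unit, so v5 = true.
The clause (NOT v7) is unit, so v7 = false.
The clause (v6) is unit, so v6 = true.
That conflicts with the unit clause (NOT v6).
So every satisfying assignment has v1 = False.

False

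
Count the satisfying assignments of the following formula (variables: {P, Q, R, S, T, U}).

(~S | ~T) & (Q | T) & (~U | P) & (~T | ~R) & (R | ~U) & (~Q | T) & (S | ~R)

There are 2^6 = 64 truth assignments over (P, Q, R, S, T, U).
Split on R. With R = 1, the clauses containing R are satisfied and ~R drops from the rest; 0 of the 2^5 = 32 assignments to the other variables satisfy what remains.
With R = 0, by the same count on the reduced clause set, 4 assignments work.
(One model: P=F, Q=F, R=F, S=F, T=T, U=F.)
Total: 0 + 4 = 4.

4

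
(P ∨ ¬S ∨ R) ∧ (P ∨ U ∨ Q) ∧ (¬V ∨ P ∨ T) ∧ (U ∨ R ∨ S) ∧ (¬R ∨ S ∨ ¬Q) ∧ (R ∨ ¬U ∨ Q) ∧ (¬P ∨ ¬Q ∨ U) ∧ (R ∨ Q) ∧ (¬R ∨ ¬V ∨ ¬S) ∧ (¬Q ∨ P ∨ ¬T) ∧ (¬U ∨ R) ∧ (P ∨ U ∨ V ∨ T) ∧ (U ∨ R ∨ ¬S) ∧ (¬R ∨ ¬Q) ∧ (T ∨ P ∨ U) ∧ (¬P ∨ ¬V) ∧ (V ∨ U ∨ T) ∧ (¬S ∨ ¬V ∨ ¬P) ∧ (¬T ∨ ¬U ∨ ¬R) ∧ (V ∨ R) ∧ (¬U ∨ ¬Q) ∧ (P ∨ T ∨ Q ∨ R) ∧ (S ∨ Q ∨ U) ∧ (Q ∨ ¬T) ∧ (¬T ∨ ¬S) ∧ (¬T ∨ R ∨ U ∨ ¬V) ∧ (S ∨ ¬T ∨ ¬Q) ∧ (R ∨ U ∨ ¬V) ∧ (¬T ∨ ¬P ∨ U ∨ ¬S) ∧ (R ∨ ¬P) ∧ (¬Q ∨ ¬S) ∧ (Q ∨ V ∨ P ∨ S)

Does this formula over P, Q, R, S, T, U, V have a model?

Satisfiable

Try R = True.
The clause (¬Q) is unit, so Q = False.
The clause (¬T) is unit, so T = False.
Try P = False.
The clause (U) is unit, so U = True.
The clause (¬V) is unit, so V = False.
The clause (S) is unit, so S = True.
All clauses are satisfied.
A satisfying assignment: P: False, Q: False, R: True, S: True, T: False, U: True, V: False.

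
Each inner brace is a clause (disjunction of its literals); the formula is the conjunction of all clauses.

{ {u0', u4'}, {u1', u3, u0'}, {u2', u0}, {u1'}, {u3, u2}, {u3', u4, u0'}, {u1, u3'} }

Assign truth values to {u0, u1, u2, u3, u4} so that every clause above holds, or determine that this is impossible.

u0: 1, u1: 0, u2: 1, u3: 0, u4: 0

The clause (u1') is unit, so u1 = 0.
The clause (u3') is unit, so u3 = 0.
The clause (u2) is unit, so u2 = 1.
The clause (u0) is unit, so u0 = 1.
The clause (u4') is unit, so u4 = 0.
All clauses are satisfied.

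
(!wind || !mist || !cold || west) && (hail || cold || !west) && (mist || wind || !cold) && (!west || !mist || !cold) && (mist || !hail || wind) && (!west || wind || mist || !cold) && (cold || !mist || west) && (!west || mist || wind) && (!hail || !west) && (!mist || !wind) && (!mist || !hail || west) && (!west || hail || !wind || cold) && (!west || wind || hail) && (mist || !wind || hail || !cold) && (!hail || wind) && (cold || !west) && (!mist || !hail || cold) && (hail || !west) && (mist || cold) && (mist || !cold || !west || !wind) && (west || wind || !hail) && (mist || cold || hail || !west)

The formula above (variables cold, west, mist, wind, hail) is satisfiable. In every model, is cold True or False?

Suppose cold = false.
Unit clause (!west) forces west = false.
Unit clause (!mist) forces mist = false.
But (mist) is also a unit clause — contradiction.
So every satisfying assignment has cold = True.

True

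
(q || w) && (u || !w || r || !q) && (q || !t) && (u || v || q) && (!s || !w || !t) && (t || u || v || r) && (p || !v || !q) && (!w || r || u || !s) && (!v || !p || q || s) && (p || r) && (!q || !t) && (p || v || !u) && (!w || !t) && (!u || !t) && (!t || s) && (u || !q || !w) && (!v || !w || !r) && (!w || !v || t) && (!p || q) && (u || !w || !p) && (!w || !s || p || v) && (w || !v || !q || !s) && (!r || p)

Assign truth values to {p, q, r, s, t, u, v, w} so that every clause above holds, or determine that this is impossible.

p=true; q=true; r=true; s=true; t=false; u=true; v=false; w=false

Case q = true:
Unit clause (!t) forces t = false.
Case p = true:
Case u = true:
Case w = false:
Case v = false:
Every clause is now satisfied; r, s are unconstrained.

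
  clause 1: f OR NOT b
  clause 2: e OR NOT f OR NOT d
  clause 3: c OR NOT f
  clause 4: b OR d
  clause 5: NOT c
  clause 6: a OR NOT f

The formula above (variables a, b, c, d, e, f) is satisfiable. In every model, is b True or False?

False

Suppose b = true.
The clause (f) is unit, so f = true.
The clause (c) is unit, so c = true.
But (NOT c) is also a unit clause — contradiction.
So every satisfying assignment has b = False.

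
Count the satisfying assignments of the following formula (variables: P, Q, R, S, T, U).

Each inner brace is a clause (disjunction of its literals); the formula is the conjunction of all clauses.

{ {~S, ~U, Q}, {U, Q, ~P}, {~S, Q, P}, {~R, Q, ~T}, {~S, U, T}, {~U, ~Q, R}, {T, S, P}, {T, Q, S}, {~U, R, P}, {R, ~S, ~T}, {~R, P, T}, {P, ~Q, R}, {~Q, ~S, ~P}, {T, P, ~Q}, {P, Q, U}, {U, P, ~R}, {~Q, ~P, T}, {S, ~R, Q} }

There are 2^6 = 64 truth assignments over (P, Q, R, S, T, U).
Split on P. With P = 1, the clauses containing P are satisfied and ~P drops from the rest; 4 of the 2^5 = 32 assignments to the other variables satisfy what remains.
With P = 0, by the same count on the reduced clause set, 2 assignments work.
(One model: P=F, Q=T, R=T, S=F, T=T, U=T.)
Total: 4 + 2 = 6.

6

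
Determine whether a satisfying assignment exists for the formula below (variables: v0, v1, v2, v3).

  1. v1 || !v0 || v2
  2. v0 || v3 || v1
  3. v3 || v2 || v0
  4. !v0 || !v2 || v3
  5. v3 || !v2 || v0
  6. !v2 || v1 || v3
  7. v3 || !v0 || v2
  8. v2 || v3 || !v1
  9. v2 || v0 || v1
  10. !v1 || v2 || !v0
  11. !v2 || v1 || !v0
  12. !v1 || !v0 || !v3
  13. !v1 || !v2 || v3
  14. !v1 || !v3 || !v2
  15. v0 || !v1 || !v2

Case v1 = true:
Case v2 = false:
Unit clause (v3) forces v3 = true.
Unit clause (!v0) forces v0 = false.
All clauses are satisfied.
A satisfying assignment: v0=false; v1=true; v2=false; v3=true.

Yes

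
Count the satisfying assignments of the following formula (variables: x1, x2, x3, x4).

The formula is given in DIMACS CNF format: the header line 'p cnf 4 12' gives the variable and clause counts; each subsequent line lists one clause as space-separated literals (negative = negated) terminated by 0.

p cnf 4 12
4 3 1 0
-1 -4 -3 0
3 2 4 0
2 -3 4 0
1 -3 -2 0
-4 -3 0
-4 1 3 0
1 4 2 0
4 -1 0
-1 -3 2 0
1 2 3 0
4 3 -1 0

There are 2^4 = 16 truth assignments over (x1, x2, x3, x4).
Split on x1. With x1 = True, the clauses containing x1 are satisfied and ¬x1 drops from the rest; 2 of the 2^3 = 8 assignments to the other variables satisfy what remains.
With x1 = False, by the same count on the reduced clause set, 0 assignments work.
(One model: x1=T, x2=F, x3=F, x4=T.)
Total: 2 + 0 = 2.

2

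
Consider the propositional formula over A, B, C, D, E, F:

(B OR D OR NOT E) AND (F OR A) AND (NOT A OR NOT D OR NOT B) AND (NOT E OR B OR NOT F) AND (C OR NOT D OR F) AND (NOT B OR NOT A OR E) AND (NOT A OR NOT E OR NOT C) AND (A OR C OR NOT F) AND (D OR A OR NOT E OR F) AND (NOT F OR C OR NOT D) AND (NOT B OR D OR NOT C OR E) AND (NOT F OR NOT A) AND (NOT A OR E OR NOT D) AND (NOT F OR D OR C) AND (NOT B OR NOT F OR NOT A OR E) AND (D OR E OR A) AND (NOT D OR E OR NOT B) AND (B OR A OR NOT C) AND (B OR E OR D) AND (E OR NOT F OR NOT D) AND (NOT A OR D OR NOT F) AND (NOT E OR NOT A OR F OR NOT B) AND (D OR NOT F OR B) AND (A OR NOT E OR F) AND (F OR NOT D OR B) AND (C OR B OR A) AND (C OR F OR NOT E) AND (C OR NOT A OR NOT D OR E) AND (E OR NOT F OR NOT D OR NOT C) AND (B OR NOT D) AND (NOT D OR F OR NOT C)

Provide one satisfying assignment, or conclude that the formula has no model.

Try F = true.
Unit clause (NOT A) forces A = false.
Unit clause (C) forces C = true.
Unit clause (B) forces B = true.
Try D = true.
Unit clause (E) forces E = true.
All clauses are satisfied.

A ↦ false; B ↦ true; C ↦ true; D ↦ true; E ↦ true; F ↦ true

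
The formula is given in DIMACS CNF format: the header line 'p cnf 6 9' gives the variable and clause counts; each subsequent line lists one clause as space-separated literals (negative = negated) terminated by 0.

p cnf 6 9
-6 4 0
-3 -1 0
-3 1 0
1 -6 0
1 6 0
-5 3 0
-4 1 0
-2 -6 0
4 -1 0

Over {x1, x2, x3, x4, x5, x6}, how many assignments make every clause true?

3

There are 2^6 = 64 truth assignments over (x1, x2, x3, x4, x5, x6).
Split on x4. With x4 = True, the clauses containing x4 are satisfied and ¬x4 drops from the rest; 3 of the 2^5 = 32 assignments to the other variables satisfy what remains.
With x4 = False, by the same count on the reduced clause set, 0 assignments work.
(One model: x1=T, x2=F, x3=F, x4=T, x5=F, x6=F.)
Total: 3 + 0 = 3.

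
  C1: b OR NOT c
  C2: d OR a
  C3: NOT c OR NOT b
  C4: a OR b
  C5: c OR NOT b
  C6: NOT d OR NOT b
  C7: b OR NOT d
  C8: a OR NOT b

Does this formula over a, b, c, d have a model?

Case b = false:
From the singleton clause (NOT c), c = false.
From the singleton clause (a), a = true.
From the singleton clause (NOT d), d = false.
All clauses are satisfied.
A satisfying assignment: a: true; b: false; c: false; d: false.

Yes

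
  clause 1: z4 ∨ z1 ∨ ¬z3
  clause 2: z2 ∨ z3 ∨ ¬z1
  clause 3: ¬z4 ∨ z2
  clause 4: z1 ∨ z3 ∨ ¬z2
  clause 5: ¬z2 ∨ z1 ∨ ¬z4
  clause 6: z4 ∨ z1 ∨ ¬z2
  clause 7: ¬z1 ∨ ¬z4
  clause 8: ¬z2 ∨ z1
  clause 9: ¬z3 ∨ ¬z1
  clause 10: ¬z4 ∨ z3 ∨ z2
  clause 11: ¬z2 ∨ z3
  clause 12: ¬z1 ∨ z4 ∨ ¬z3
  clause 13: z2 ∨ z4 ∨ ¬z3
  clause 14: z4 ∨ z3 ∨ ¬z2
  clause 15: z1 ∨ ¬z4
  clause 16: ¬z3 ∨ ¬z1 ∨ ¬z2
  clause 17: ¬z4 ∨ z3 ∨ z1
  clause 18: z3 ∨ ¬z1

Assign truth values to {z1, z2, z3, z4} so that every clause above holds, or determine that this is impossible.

z1=False,  z2=False,  z3=False,  z4=False

Branch on z4: set z4 = False.
Branch on z1: set z1 = False.
The clause (¬z3) is unit, so z3 = False.
The clause (¬z2) is unit, so z2 = False.
This assignment satisfies each clause.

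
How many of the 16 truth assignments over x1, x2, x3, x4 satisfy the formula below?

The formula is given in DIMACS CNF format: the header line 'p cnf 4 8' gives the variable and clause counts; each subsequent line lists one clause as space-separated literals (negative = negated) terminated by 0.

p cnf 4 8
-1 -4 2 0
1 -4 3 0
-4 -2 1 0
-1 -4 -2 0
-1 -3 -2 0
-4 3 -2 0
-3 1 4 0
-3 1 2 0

5

There are 2^4 = 16 truth assignments over (x1, x2, x3, x4).
Check each against the 8 clauses (columns in the order x1, x2, x3, x4):
  F F F F  ✓ satisfies all
  F F F T  ✗ fails (x1 ∨ ¬x4 ∨ x3)
  F F T F  ✗ fails (¬x3 ∨ x1 ∨ x4)
  F F T T  ✗ fails (¬x3 ∨ x1 ∨ x2)
  F T F F  ✓ satisfies all
  F T F T  ✗ fails (x1 ∨ ¬x4 ∨ x3)
  F T T F  ✗ fails (¬x3 ∨ x1 ∨ x4)
  F T T T  ✗ fails (¬x4 ∨ ¬x2 ∨ x1)
  T F F F  ✓ satisfies all
  T F F T  ✗ fails (¬x1 ∨ ¬x4 ∨ x2)
  T F T F  ✓ satisfies all
  T F T T  ✗ fails (¬x1 ∨ ¬x4 ∨ x2)
  T T F F  ✓ satisfies all
  T T F T  ✗ fails (¬x1 ∨ ¬x4 ∨ ¬x2)
  T T T F  ✗ fails (¬x1 ∨ ¬x3 ∨ ¬x2)
  T T T T  ✗ fails (¬x1 ∨ ¬x4 ∨ ¬x2)
5 of the 16 rows are models.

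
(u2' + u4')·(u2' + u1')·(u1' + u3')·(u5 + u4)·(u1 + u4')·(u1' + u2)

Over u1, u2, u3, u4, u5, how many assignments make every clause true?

There are 2^5 = 32 truth assignments over (u1, u2, u3, u4, u5).
Split on u4. With u4 = 1, the clauses containing u4 are satisfied and u4' drops from the rest; 0 of the 2^4 = 16 assignments to the other variables satisfy what remains.
With u4 = 0, by the same count on the reduced clause set, 4 assignments work.
(One model: u1=F, u2=F, u3=F, u4=F, u5=T.)
Total: 0 + 4 = 4.

4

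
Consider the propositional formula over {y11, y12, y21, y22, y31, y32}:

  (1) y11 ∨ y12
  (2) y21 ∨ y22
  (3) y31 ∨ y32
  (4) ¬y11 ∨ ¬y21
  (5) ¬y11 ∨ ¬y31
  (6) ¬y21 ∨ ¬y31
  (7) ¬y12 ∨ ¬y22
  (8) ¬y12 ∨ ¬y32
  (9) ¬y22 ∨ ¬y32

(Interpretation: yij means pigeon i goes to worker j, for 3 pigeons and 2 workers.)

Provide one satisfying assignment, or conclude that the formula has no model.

UNSATISFIABLE

Branch on y11: set y11 = True.
(¬y21) alone gives y21 = False.
(y22) alone gives y22 = True.
(¬y31) alone gives y31 = False.
(y32) alone gives y32 = True.
That conflicts with the unit clause (¬y32).
Backtrack on y11: now try y11 = False.
(y12) alone gives y12 = True.
(¬y22) alone gives y22 = False.
(y21) alone gives y21 = True.
(¬y31) alone gives y31 = False.
(y32) alone gives y32 = True.
That conflicts with the unit clause (¬y32).
Neither y11 = True nor y11 = False works.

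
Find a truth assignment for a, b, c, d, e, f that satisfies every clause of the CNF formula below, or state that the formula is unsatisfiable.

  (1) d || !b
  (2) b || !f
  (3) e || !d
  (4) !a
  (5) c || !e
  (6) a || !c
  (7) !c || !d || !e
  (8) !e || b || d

(!a) alone gives a = false.
(!c) alone gives c = false.
(!e) alone gives e = false.
(!d) alone gives d = false.
(!b) alone gives b = false.
(!f) alone gives f = false.
This assignment satisfies each clause.

a: false; b: false; c: false; d: false; e: false; f: false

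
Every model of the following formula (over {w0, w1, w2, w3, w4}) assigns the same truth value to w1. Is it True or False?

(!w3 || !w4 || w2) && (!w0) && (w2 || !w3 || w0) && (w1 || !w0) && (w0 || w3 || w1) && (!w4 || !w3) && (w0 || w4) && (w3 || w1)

True

Suppose w1 = false.
Unit clause (!w0) forces w0 = false.
Unit clause (w3) forces w3 = true.
Unit clause (w2) forces w2 = true.
Unit clause (!w4) forces w4 = false.
That conflicts with the unit clause (w4).
So every satisfying assignment has w1 = True.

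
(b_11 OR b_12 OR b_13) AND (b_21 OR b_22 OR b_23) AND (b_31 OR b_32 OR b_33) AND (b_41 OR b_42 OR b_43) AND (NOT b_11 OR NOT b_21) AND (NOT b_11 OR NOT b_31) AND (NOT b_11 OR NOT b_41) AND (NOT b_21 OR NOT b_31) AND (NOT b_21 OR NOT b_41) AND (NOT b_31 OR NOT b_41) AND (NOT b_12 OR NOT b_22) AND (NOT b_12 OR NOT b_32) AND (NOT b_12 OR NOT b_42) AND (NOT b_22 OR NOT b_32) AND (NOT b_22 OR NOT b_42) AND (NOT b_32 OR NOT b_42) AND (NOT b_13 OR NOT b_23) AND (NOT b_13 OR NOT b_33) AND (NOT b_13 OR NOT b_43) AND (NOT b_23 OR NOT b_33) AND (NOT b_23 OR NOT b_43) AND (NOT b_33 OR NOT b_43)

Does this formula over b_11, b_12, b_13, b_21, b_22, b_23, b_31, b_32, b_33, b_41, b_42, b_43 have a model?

No, unsatisfiable

Branch on b_11: set b_11 = false.
Branch on b_12: set b_12 = true.
The clause (NOT b_22) is unit, so b_22 = false.
The clause (NOT b_32) is unit, so b_32 = false.
The clause (NOT b_42) is unit, so b_42 = false.
Branch on b_21: set b_21 = true.
The clause (NOT b_31) is unit, so b_31 = false.
The clause (b_33) is unit, so b_33 = true.
The clause (NOT b_41) is unit, so b_41 = false.
The clause (b_43) is unit, so b_43 = true.
That conflicts with the unit clause (NOT b_43).
Undo b_21 and try b_21 = false.
The clause (b_23) is unit, so b_23 = true.
The clause (NOT b_13) is unit, so b_13 = false.
The clause (NOT b_33) is unit, so b_33 = false.
The clause (b_31) is unit, so b_31 = true.
The clause (NOT b_41) is unit, so b_41 = false.
The clause (b_43) is unit, so b_43 = true.
That conflicts with the unit clause (NOT b_43).
Either choice for b_21 ends in contradiction.
Undo b_12 and try b_12 = false.
The clause (b_13) is unit, so b_13 = true.
The clause (NOT b_23) is unit, so b_23 = false.
The clause (NOT b_33) is unit, so b_33 = false.
The clause (NOT b_43) is unit, so b_43 = false.
Branch on b_21: set b_21 = true.
The clause (NOT b_31) is unit, so b_31 = false.
The clause (b_32) is unit, so b_32 = true.
The clause (NOT b_41) is unit, so b_41 = false.
The clause (b_42) is unit, so b_42 = true.
That conflicts with the unit clause (NOT b_42).
Undo b_21 and try b_21 = false.
The clause (b_22) is unit, so b_22 = true.
The clause (NOT b_32) is unit, so b_32 = false.
The clause (b_31) is unit, so b_31 = true.
The clause (NOT b_41) is unit, so b_41 = false.
The clause (b_42) is unit, so b_42 = true.
That conflicts with the unit clause (NOT b_42).
Either choice for b_21 ends in contradiction.
Either choice for b_12 ends in contradiction.
Undo b_11 and try b_11 = true.
The clause (NOT b_21) is unit, so b_21 = false.
The clause (NOT b_31) is unit, so b_31 = false.
The clause (NOT b_41) is unit, so b_41 = false.
Branch on b_22: set b_22 = true.
The clause (NOT b_12) is unit, so b_12 = false.
The clause (NOT b_32) is unit, so b_32 = false.
The clause (b_33) is unit, so b_33 = true.
The clause (NOT b_42) is unit, so b_42 = false.
The clause (b_43) is unit, so b_43 = true.
That conflicts with the unit clause (NOT b_43).
Undo b_22 and try b_22 = false.
The clause (b_23) is unit, so b_23 = true.
The clause (NOT b_13) is unit, so b_13 = false.
The clause (NOT b_33) is unit, so b_33 = false.
The clause (b_32) is unit, so b_32 = true.
The clause (NOT b_12) is unit, so b_12 = false.
The clause (NOT b_42) is unit, so b_42 = false.
The clause (b_43) is unit, so b_43 = true.
That conflicts with the unit clause (NOT b_43).
Either choice for b_22 ends in contradiction.
Either choice for b_11 ends in contradiction.
No assignment satisfies every clause.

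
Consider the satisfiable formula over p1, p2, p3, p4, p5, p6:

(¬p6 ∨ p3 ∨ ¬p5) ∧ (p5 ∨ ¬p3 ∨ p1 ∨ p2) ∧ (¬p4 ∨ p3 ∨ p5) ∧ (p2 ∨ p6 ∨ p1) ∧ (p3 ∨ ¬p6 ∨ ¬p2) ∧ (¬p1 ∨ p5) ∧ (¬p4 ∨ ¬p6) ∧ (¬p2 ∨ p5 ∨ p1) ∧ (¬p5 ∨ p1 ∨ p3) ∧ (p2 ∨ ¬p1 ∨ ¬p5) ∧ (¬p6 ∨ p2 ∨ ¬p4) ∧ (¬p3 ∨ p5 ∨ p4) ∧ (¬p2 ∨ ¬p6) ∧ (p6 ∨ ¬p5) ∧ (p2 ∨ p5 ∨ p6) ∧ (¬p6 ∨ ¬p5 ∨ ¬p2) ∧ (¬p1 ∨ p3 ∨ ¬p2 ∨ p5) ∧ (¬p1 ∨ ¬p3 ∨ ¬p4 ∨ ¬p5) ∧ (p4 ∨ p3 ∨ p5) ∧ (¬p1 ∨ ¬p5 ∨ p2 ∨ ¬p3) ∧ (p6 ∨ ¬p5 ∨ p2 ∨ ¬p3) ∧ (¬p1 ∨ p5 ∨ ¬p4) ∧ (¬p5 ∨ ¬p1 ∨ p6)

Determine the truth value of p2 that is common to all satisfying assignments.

False

Suppose p2 = True.
The clause (¬p6) is unit, so p6 = False.
The clause (¬p5) is unit, so p5 = False.
The clause (¬p1) is unit, so p1 = False.
Now (p1) is unsatisfied and unit — conflict.
So every satisfying assignment has p2 = False.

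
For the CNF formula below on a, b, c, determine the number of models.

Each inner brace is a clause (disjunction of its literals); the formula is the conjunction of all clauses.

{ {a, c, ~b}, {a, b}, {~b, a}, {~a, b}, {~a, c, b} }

There are 2^3 = 8 truth assignments over (a, b, c).
Split on b. With b = 1, the clauses containing b are satisfied and ~b drops from the rest; 2 of the 2^2 = 4 assignments to the other variables satisfy what remains.
With b = 0, by the same count on the reduced clause set, 0 assignments work.
(One model: a=T, b=T, c=F.)
Total: 2 + 0 = 2.

2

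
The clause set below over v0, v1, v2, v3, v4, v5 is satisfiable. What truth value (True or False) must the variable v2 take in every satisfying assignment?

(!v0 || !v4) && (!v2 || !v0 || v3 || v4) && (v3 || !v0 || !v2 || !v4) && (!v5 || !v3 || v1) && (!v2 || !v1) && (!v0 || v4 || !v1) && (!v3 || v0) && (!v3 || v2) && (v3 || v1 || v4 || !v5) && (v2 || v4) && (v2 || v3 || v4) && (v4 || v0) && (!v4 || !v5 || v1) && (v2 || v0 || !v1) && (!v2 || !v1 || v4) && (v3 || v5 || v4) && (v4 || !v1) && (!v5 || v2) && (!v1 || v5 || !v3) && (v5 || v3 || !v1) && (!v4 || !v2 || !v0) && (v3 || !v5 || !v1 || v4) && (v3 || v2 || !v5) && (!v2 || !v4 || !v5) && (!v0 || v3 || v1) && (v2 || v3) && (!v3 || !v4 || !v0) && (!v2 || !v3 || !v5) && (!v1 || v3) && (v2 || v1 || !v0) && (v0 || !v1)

True

Suppose v2 = false.
The clause (!v3) is unit, so v3 = false.
But (v3) is also a unit clause — contradiction.
So every satisfying assignment has v2 = True.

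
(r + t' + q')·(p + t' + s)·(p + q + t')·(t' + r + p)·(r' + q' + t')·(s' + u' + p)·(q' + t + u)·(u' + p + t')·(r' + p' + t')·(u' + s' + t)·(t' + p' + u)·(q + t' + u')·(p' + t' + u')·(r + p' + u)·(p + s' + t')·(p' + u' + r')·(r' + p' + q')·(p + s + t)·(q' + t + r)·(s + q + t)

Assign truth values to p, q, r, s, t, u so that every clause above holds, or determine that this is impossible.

p=1; q=0; r=1; s=1; t=0; u=0

Case r = 1:
Case q = 0:
Case p = 1:
From the singleton clause (t'), t = 0.
From the singleton clause (u'), u = 0.
From the singleton clause (s), s = 1.
Every clause now holds.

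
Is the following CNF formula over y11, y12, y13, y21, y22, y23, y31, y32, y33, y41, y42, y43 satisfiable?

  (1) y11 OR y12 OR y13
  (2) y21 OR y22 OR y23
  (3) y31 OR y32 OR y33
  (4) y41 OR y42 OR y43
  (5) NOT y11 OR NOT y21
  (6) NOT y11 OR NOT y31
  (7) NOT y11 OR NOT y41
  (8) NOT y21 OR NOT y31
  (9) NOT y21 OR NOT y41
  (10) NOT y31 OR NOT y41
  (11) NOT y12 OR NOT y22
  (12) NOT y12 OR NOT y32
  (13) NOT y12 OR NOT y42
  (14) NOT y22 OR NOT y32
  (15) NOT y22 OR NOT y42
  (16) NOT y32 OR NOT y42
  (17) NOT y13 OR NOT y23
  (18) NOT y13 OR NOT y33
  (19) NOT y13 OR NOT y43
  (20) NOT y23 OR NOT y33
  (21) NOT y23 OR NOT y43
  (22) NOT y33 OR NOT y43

Branch on y11: set y11 = false.
Branch on y12: set y12 = true.
From the singleton clause (NOT y22), y22 = false.
From the singleton clause (NOT y32), y32 = false.
From the singleton clause (NOT y42), y42 = false.
Branch on y21: set y21 = true.
From the singleton clause (NOT y31), y31 = false.
From the singleton clause (y33), y33 = true.
From the singleton clause (NOT y41), y41 = false.
From the singleton clause (y43), y43 = true.
But (NOT y43) is also a unit clause — contradiction.
Backtrack on y21: now try y21 = false.
From the singleton clause (y23), y23 = true.
From the singleton clause (NOT y13), y13 = false.
From the singleton clause (NOT y33), y33 = false.
From the singleton clause (y31), y31 = true.
From the singleton clause (NOT y41), y41 = false.
From the singleton clause (y43), y43 = true.
But (NOT y43) is also a unit clause — contradiction.
Neither y21 = true nor y21 = false works.
Backtrack on y12: now try y12 = false.
From the singleton clause (y13), y13 = true.
From the singleton clause (NOT y23), y23 = false.
From the singleton clause (NOT y33), y33 = false.
From the singleton clause (NOT y43), y43 = false.
Branch on y21: set y21 = true.
From the singleton clause (NOT y31), y31 = false.
From the singleton clause (y32), y32 = true.
From the singleton clause (NOT y41), y41 = false.
From the singleton clause (y42), y42 = true.
But (NOT y42) is also a unit clause — contradiction.
Backtrack on y21: now try y21 = false.
From the singleton clause (y22), y22 = true.
From the singleton clause (NOT y32), y32 = false.
From the singleton clause (y31), y31 = true.
From the singleton clause (NOT y41), y41 = false.
From the singleton clause (y42), y42 = true.
But (NOT y42) is also a unit clause — contradiction.
Neither y21 = true nor y21 = false works.
Neither y12 = true nor y12 = false works.
Backtrack on y11: now try y11 = true.
From the singleton clause (NOT y21), y21 = false.
From the singleton clause (NOT y31), y31 = false.
From the singleton clause (NOT y41), y41 = false.
Branch on y22: set y22 = true.
From the singleton clause (NOT y12), y12 = false.
From the singleton clause (NOT y32), y32 = false.
From the singleton clause (y33), y33 = true.
From the singleton clause (NOT y42), y42 = false.
From the singleton clause (y43), y43 = true.
But (NOT y43) is also a unit clause — contradiction.
Backtrack on y22: now try y22 = false.
From the singleton clause (y23), y23 = true.
From the singleton clause (NOT y13), y13 = false.
From the singleton clause (NOT y33), y33 = false.
From the singleton clause (y32), y32 = true.
From the singleton clause (NOT y12), y12 = false.
From the singleton clause (NOT y42), y42 = false.
From the singleton clause (y43), y43 = true.
But (NOT y43) is also a unit clause — contradiction.
Neither y22 = true nor y22 = false works.
Neither y11 = true nor y11 = false works.
No assignment satisfies every clause.

Unsatisfiable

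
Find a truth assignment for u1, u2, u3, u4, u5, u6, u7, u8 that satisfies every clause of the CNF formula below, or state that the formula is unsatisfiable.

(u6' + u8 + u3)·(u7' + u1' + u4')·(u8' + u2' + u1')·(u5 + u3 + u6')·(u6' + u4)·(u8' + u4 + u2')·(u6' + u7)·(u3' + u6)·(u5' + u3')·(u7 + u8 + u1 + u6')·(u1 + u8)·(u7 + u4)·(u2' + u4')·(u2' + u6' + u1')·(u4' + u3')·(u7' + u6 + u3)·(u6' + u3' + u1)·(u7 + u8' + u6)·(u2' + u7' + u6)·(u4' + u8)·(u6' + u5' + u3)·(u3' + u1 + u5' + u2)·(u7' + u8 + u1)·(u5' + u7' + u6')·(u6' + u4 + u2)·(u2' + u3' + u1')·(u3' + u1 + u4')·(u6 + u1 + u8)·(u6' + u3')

UNSATISFIABLE

Case u6 = 0:
Unit clause (u3') forces u3 = 0.
Unit clause (u7') forces u7 = 0.
Unit clause (u4) forces u4 = 1.
Unit clause (u2') forces u2 = 0.
Unit clause (u8') forces u8 = 0.
That conflicts with the unit clause (u8).
That branch fails; take u6 = 1 instead.
Unit clause (u4) forces u4 = 1.
Unit clause (u7) forces u7 = 1.
Unit clause (u1') forces u1 = 0.
Unit clause (u8) forces u8 = 1.
Unit clause (u2') forces u2 = 0.
Unit clause (u3') forces u3 = 0.
Unit clause (u5) forces u5 = 1.
That conflicts with the unit clause (u5').
Either choice for u6 ends in contradiction.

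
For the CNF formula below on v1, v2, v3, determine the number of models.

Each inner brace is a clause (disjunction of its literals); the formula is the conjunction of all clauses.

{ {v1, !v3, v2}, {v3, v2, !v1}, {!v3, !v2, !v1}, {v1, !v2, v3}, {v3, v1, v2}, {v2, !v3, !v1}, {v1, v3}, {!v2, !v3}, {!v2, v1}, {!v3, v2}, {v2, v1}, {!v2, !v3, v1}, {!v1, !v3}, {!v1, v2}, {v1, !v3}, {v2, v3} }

There are 2^3 = 8 truth assignments over (v1, v2, v3).
Check each against the 16 clauses (columns in the order v1, v2, v3):
  F F F  ✗ fails (v3 || v1 || v2)
  F F T  ✗ fails (v1 || !v3 || v2)
  F T F  ✗ fails (v1 || !v2 || v3)
  F T T  ✗ fails (!v2 || !v3)
  T F F  ✗ fails (v3 || v2 || !v1)
  T F T  ✗ fails (v2 || !v3 || !v1)
  T T F  ✓ satisfies all
  T T T  ✗ fails (!v3 || !v2 || !v1)
1 of the 8 rows is a model.

1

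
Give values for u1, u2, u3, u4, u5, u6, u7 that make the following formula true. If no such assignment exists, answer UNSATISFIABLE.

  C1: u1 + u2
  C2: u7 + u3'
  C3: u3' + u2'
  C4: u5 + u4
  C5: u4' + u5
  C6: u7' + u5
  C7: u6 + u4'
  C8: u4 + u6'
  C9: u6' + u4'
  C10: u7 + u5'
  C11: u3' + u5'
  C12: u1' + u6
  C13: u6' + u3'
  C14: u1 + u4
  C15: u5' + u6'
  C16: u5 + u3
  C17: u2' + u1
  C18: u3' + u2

Try u1 = 1.
Unit clause (u6) forces u6 = 1.
Unit clause (u4) forces u4 = 1.
That conflicts with the unit clause (u4').
Undo u1 and try u1 = 0.
Unit clause (u2) forces u2 = 1.
That conflicts with the unit clause (u2').
Neither u1 = 1 nor u1 = 0 works.

UNSATISFIABLE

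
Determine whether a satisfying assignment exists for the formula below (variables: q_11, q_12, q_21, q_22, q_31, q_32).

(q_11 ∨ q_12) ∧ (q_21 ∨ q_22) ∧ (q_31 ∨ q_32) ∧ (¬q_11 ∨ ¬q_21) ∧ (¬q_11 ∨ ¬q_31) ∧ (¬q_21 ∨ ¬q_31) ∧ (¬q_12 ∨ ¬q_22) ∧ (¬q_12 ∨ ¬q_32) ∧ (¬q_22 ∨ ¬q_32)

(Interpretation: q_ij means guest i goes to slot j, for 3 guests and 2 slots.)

Suppose q_11 = True.
Unit clause (¬q_21) forces q_21 = False.
Unit clause (q_22) forces q_22 = True.
Unit clause (¬q_31) forces q_31 = False.
Unit clause (q_32) forces q_32 = True.
That conflicts with the unit clause (¬q_32).
So q_11 must be the other value — set q_11 = False.
Unit clause (q_12) forces q_12 = True.
Unit clause (¬q_22) forces q_22 = False.
Unit clause (q_21) forces q_21 = True.
Unit clause (¬q_31) forces q_31 = False.
Unit clause (q_32) forces q_32 = True.
That conflicts with the unit clause (¬q_32).
Neither q_11 = True nor q_11 = False works.
No assignment satisfies every clause.

No, unsatisfiable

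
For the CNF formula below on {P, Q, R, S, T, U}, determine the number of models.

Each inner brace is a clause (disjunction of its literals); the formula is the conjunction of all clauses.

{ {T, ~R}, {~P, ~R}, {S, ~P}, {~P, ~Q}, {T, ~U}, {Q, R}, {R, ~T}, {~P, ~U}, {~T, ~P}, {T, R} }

There are 2^6 = 64 truth assignments over (P, Q, R, S, T, U).
Split on R. With R = 1, the clauses containing R are satisfied and ~R drops from the rest; 8 of the 2^5 = 32 assignments to the other variables satisfy what remains.
With R = 0, by the same count on the reduced clause set, 0 assignments work.
(One model: P=F, Q=F, R=T, S=F, T=T, U=F.)
Total: 8 + 0 = 8.

8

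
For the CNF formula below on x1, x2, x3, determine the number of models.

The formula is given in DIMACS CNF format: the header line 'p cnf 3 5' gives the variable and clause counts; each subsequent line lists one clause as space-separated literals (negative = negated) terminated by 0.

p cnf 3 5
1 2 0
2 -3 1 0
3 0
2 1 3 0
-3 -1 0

There are 2^3 = 8 truth assignments over (x1, x2, x3).
Check each against the 5 clauses (columns in the order x1, x2, x3):
  F F F  ✗ fails (x1 ∨ x2)
  F F T  ✗ fails (x1 ∨ x2)
  F T F  ✗ fails (x3)
  F T T  ✓ satisfies all
  T F F  ✗ fails (x3)
  T F T  ✗ fails (¬x3 ∨ ¬x1)
  T T F  ✗ fails (x3)
  T T T  ✗ fails (¬x3 ∨ ¬x1)
1 of the 8 rows is a model.

1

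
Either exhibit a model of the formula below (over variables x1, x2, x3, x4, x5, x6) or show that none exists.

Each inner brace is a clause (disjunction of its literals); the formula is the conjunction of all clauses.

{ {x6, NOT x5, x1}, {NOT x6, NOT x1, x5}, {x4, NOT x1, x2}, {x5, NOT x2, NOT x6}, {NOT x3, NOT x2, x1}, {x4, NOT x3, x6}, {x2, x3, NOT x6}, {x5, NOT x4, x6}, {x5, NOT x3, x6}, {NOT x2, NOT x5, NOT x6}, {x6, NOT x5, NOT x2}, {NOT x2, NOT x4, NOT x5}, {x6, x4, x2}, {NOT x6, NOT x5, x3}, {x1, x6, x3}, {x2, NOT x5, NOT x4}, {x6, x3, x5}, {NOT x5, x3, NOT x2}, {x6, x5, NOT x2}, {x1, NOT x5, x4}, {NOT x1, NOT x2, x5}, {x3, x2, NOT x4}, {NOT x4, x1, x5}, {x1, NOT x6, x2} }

UNSATISFIABLE

Case x6 = true:
Case x1 = false:
From the singleton clause (x2), x2 = true.
From the singleton clause (x5), x5 = true.
Now (NOT x5) is unsatisfied and unit — conflict.
So x1 must be the other value — set x1 = true.
From the singleton clause (x5), x5 = true.
From the singleton clause (NOT x2), x2 = false.
From the singleton clause (x4), x4 = true.
Now (NOT x4) is unsatisfied and unit — conflict.
Neither x1 = true nor x1 = false works.
So x6 must be the other value — set x6 = false.
Case x5 = false:
From the singleton clause (NOT x4), x4 = false.
From the singleton clause (NOT x3), x3 = false.
Now (x3) is unsatisfied and unit — conflict.
So x5 must be the other value — set x5 = true.
From the singleton clause (x1), x1 = true.
From the singleton clause (NOT x2), x2 = false.
From the singleton clause (x4), x4 = true.
Now (NOT x4) is unsatisfied and unit — conflict.
Neither x5 = true nor x5 = false works.
Neither x6 = true nor x6 = false works.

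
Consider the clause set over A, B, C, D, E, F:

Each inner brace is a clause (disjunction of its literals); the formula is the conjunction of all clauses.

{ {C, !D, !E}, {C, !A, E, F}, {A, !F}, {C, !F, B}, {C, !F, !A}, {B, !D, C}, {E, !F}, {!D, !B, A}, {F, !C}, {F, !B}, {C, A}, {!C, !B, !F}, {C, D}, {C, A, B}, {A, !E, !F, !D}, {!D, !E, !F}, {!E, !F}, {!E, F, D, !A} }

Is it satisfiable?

Try A = true.
Try C = true.
Unit clause (F) forces F = true.
Unit clause (E) forces E = true.
That conflicts with the unit clause (!E).
Undo C and try C = false.
Unit clause (!F) forces F = false.
Unit clause (E) forces E = true.
Unit clause (!D) forces D = false.
That conflicts with the unit clause (D).
Both values of C lead to a conflict.
Undo A and try A = false.
Unit clause (!F) forces F = false.
Unit clause (!C) forces C = false.
That conflicts with the unit clause (C).
Both values of A lead to a conflict.
No assignment satisfies every clause.

No, unsatisfiable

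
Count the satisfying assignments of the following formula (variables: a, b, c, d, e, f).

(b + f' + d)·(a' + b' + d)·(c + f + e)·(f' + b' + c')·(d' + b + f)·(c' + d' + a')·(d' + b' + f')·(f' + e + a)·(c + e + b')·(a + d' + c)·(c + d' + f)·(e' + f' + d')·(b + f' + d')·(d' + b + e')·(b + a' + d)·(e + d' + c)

9

There are 2^6 = 64 truth assignments over (a, b, c, d, e, f).
Split on b. With b = 1, the clauses containing b are satisfied and b' drops from the rest; 6 of the 2^5 = 32 assignments to the other variables satisfy what remains.
With b = 0, by the same count on the reduced clause set, 3 assignments work.
Total: 6 + 3 = 9.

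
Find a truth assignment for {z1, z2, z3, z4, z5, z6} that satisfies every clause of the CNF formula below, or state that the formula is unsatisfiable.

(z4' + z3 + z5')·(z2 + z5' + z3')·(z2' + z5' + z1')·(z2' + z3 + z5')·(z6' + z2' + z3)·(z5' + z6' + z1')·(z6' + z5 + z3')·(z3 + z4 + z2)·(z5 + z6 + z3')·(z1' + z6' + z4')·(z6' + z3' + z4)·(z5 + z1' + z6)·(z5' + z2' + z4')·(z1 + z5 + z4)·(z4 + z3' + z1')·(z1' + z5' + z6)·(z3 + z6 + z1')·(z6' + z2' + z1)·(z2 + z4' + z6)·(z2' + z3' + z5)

Branch on z4: set z4 = 0.
Branch on z3: set z3 = 1.
From the singleton clause (z6'), z6 = 0.
From the singleton clause (z5), z5 = 1.
From the singleton clause (z2), z2 = 1.
From the singleton clause (z1'), z1 = 0.
This assignment satisfies each clause.

z1=0,  z2=1,  z3=1,  z4=0,  z5=1,  z6=0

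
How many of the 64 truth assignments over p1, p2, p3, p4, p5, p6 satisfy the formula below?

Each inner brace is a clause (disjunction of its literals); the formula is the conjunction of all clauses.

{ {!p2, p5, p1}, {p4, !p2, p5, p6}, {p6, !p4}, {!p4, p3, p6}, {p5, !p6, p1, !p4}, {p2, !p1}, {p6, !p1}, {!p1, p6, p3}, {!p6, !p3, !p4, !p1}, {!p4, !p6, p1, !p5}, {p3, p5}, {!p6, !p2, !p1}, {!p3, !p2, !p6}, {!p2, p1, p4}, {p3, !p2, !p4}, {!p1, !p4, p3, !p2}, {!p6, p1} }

There are 2^6 = 64 truth assignments over (p1, p2, p3, p4, p5, p6).
Split on p5. With p5 = true, the clauses containing p5 are satisfied and !p5 drops from the rest; 2 of the 2^5 = 32 assignments to the other variables satisfy what remains.
With p5 = false, by the same count on the reduced clause set, 1 assignment works.
Total: 2 + 1 = 3.

3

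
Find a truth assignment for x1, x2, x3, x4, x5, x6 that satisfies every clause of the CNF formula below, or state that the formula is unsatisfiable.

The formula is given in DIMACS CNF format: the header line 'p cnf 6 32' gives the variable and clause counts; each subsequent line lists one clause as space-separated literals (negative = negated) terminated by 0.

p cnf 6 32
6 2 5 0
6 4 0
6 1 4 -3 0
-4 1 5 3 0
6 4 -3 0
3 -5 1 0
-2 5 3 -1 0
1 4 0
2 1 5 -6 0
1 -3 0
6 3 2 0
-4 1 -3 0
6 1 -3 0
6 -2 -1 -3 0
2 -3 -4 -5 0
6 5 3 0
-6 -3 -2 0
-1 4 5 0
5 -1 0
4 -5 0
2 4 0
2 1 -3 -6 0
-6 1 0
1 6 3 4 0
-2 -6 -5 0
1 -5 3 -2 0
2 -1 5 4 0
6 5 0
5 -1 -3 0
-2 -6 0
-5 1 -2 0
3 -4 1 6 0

x1=True,  x2=False,  x3=False,  x4=True,  x5=True,  x6=True

Case x6 = True:
Unit clause (x1) forces x1 = True.
Unit clause (x5) forces x5 = True.
Unit clause (x4) forces x4 = True.
Unit clause (¬x2) forces x2 = False.
Unit clause (¬x3) forces x3 = False.
This assignment satisfies each clause.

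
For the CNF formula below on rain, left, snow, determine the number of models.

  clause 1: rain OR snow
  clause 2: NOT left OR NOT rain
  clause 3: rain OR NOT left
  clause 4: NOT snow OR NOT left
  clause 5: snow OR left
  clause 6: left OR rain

1

There are 2^3 = 8 truth assignments over (rain, left, snow).
Check each against the 6 clauses (columns in the order rain, left, snow):
  F F F  ✗ fails (rain OR snow)
  F F T  ✗ fails (left OR rain)
  F T F  ✗ fails (rain OR snow)
  F T T  ✗ fails (rain OR NOT left)
  T F F  ✗ fails (snow OR left)
  T F T  ✓ satisfies all
  T T F  ✗ fails (NOT left OR NOT rain)
  T T T  ✗ fails (NOT left OR NOT rain)
1 of the 8 rows is a model.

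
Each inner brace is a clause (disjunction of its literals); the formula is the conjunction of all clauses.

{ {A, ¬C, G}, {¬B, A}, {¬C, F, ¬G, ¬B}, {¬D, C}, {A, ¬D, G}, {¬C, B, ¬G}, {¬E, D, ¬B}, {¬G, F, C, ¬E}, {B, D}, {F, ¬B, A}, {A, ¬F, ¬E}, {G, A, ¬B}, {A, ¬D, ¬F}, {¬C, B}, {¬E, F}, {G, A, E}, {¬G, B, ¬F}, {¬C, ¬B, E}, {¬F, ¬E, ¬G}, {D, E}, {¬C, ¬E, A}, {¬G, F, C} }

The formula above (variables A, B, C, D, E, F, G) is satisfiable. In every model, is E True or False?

Suppose E = False.
The clause (D) is unit, so D = True.
The clause (C) is unit, so C = True.
The clause (B) is unit, so B = True.
Now (¬B) is unsatisfied and unit — conflict.
So every satisfying assignment has E = True.

True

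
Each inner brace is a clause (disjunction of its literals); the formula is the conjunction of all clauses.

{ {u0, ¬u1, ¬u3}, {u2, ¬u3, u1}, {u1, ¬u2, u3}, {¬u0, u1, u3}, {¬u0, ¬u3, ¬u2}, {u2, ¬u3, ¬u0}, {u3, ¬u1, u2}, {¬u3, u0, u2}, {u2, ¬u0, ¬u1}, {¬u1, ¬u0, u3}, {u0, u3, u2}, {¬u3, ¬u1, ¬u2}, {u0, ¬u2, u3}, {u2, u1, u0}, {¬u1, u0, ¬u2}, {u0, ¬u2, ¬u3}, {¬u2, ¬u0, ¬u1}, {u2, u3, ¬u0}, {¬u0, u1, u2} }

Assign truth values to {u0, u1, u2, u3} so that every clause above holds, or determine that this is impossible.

UNSATISFIABLE

Try u0 = True.
Try u1 = True.
Unit clause (u2) forces u2 = True.
Now (¬u2) is unsatisfied and unit — conflict.
Undo u1 and try u1 = False.
Unit clause (u3) forces u3 = True.
Unit clause (u2) forces u2 = True.
Now (¬u2) is unsatisfied and unit — conflict.
Both values of u1 lead to a conflict.
Undo u0 and try u0 = False.
Try u1 = False.
Unit clause (u2) forces u2 = True.
Unit clause (u3) forces u3 = True.
Now (¬u3) is unsatisfied and unit — conflict.
Undo u1 and try u1 = True.
Unit clause (¬u3) forces u3 = False.
Unit clause (u2) forces u2 = True.
Now (¬u2) is unsatisfied and unit — conflict.
Both values of u1 lead to a conflict.
Both values of u0 lead to a conflict.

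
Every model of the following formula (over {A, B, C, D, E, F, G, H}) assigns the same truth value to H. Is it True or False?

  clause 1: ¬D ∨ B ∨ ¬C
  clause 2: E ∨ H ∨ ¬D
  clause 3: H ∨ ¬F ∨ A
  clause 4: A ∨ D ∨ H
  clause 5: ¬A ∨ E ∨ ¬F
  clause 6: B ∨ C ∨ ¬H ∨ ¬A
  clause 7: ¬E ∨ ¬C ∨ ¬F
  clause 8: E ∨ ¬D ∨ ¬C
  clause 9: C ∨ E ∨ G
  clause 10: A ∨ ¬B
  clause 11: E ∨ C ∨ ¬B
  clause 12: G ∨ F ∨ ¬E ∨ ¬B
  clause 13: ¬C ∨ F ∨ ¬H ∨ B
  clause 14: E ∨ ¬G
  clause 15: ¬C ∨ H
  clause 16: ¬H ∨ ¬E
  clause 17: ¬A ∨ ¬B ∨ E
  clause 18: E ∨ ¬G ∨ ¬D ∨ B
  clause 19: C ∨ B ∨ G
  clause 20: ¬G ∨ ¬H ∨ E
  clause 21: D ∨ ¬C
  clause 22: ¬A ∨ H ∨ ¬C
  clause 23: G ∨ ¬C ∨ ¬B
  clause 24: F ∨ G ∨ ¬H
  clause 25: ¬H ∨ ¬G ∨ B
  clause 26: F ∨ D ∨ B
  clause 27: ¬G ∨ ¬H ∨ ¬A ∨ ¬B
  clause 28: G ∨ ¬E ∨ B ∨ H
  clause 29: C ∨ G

Suppose H = True.
The clause (¬E) is unit, so E = False.
The clause (¬G) is unit, so G = False.
The clause (C) is unit, so C = True.
The clause (¬D) is unit, so D = False.
Now (D) is unsatisfied and unit — conflict.
So every satisfying assignment has H = False.

False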